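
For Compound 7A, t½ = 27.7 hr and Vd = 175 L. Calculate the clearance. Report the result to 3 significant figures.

k = ln 2 / t½ = ln 2 / 27.7 = 0.02502 hr⁻¹
CL = k · V = 0.02502 × 175 ≈ 4.38 L/hr

4.38 L/hr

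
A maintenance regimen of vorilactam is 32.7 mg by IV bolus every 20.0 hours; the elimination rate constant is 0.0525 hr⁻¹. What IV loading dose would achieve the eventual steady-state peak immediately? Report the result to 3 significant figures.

50.3 mg

Accumulation ratio R = 1 / (1 − e^(−kτ)) = 1 / (1 − e^(−0.05250×20.0)) = 1 / (1 − 0.3499) = 1.538
Loading dose = maintenance dose × R = 32.7 × 1.538 ≈ 50.3 mg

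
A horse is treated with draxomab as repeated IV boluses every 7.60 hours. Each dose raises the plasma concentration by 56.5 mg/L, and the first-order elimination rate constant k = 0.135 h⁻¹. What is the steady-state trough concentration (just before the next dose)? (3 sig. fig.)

Fraction remaining after one interval: e^(−kτ) = e^(−0.1350 × 7.60) = 0.3584
R = 1 / (1 − 0.3584) = 1.559
Css,max = 56.5 × 1.559 = 88.07 mg/L
Css,min = Css,max × e^(−kτ) = 88.07 × 0.3584 ≈ 31.6 mg/L

31.6 mg/L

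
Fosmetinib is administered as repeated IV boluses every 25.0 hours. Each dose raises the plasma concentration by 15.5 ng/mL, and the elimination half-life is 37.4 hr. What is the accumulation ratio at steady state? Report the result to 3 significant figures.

2.70

k = ln 2 / 37.4 = 0.01853 hr⁻¹
Fraction remaining after one interval: e^(−kτ) = e^(−0.01853 × 25.0) = 0.6292
R = 1 / (1 − 0.6292) = 1 / 0.3708 ≈ 2.70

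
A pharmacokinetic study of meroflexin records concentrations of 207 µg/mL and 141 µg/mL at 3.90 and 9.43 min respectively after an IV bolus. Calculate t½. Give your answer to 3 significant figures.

9.98 minutes

k = ln(C₁/C₂) / (t₂ − t₁) = ln(207/141) / (9.43 − 3.90)
  = 0.3840 / 5.530 = 0.06943 min⁻¹
t½ = ln 2 / k = ln 2 / 0.06943 ≈ 9.98 minutes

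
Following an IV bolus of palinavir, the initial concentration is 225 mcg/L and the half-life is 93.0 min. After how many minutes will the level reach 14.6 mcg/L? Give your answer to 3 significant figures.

k = ln 2 / 93.0 = 0.007453 min⁻¹
C(t) = C₀ e^(−kt)  ⇒  t = ln(C₀/C) / k
t = ln(225/14.6) / 0.007453 = 2.735 / 0.007453 ≈ 367 minutes

367 minutes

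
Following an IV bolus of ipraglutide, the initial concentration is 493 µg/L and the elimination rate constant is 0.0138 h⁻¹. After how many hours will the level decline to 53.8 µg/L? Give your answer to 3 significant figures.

C(t) = C₀ e^(−kt)  ⇒  t = ln(C₀/C) / k
t = ln(493/53.8) / 0.01380 = 2.215 / 0.01380 ≈ 161 hours

161 hours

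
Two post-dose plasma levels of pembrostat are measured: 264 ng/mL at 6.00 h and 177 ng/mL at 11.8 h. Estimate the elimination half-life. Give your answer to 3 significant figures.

k = ln(C₁/C₂) / (t₂ − t₁) = ln(264/177) / (11.8 − 6.00)
  = 0.3998 / 5.800 = 0.06893 h⁻¹
t½ = ln 2 / k = ln 2 / 0.06893 ≈ 10.1 hours

10.1 hours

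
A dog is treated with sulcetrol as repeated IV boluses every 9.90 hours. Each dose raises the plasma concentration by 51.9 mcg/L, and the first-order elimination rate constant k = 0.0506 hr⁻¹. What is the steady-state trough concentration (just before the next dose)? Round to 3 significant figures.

79.8 mcg/L

Fraction remaining after one interval: e^(−kτ) = e^(−0.05060 × 9.90) = 0.6060
R = 1 / (1 − 0.6060) = 2.538
Css,max = 51.9 × 2.538 = 131.7 mcg/L
Css,min = Css,max × e^(−kτ) = 131.7 × 0.6060 ≈ 79.8 mcg/L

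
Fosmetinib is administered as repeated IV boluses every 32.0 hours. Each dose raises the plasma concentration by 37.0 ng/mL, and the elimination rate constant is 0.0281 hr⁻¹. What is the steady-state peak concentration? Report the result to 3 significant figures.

62.4 ng/mL

Fraction remaining after one interval: e^(−kτ) = e^(−0.02810 × 32.0) = 0.4069
R = 1 / (1 − 0.4069) = 1.686
Css,max = 37.0 × 1.686 ≈ 62.4 ng/mL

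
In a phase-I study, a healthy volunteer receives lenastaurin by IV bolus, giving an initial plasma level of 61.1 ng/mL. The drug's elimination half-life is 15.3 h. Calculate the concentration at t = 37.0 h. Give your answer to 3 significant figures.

k = ln 2 / 15.3 = 0.04530 h⁻¹
37.0 h is 2.418 half-lives, so C = 61.1 × (1/2)^2.418 = 61.1 × 0.1871 ≈ 11.4 ng/mL

11.4 ng/mL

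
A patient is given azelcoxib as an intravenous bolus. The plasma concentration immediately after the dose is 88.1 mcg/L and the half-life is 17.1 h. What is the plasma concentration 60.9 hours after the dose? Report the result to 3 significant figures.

7.46 mcg/L

k = ln 2 / 17.1 = 0.04053 h⁻¹
60.9 h is 3.561 half-lives, so C = 88.1 × (1/2)^3.561 = 88.1 × 0.08471 ≈ 7.46 mcg/L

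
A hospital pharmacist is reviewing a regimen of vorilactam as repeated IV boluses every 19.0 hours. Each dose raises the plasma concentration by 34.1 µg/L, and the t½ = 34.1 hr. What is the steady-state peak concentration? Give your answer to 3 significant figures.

106 µg/L

k = ln 2 / 34.1 = 0.02033 hr⁻¹
Fraction remaining after one interval: e^(−kτ) = e^(−0.02033 × 19.0) = 0.6796
R = 1 / (1 − 0.6796) = 3.121
Css,max = 34.1 × 3.121 ≈ 106 µg/L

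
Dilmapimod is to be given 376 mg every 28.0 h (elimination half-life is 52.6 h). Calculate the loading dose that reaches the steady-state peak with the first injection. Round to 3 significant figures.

k = ln 2 / 52.6 = 0.01318 h⁻¹
Accumulation ratio R = 1 / (1 − e^(−kτ)) = 1 / (1 − e^(−0.01318×28.0)) = 1 / (1 − 0.6914) = 3.241
Loading dose = maintenance dose × R = 376 × 3.241 ≈ 1220 mg

1220 mg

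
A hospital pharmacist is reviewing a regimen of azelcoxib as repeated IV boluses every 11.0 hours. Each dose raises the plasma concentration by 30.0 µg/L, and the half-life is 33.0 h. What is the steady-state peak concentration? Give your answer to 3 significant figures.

k = ln 2 / 33.0 = 0.02100 h⁻¹
Fraction remaining after one interval: e^(−kτ) = e^(−0.02100 × 11.0) = 0.7937
R = 1 / (1 − 0.7937) = 4.847
Css,max = 30.0 × 4.847 ≈ 145 µg/L

145 µg/L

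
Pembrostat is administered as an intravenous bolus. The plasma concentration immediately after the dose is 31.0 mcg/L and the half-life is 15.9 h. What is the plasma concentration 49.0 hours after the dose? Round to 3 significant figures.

k = ln 2 / 15.9 = 0.04359 h⁻¹
49.0 h is 3.082 half-lives, so C = 31.0 × (1/2)^3.082 = 31.0 × 0.1181 ≈ 3.66 mcg/L

3.66 mcg/L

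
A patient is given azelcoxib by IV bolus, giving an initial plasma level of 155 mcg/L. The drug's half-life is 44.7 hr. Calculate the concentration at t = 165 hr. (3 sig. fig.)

k = ln 2 / 44.7 = 0.01551 hr⁻¹
C(t) = C₀ e^(−kt) = 155 × e^(−0.01551 × 165) = 155 × e^(−2.559) = 155 × 0.07741 ≈ 12.0 mcg/L

12.0 mcg/L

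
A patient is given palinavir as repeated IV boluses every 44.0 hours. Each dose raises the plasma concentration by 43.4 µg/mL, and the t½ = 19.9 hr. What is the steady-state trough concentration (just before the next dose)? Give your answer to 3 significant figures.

12.0 µg/mL

k = ln 2 / 19.9 = 0.03483 hr⁻¹
Fraction remaining after one interval: e^(−kτ) = e^(−0.03483 × 44.0) = 0.2160
R = 1 / (1 − 0.2160) = 1.275
Css,max = 43.4 × 1.275 = 55.36 µg/mL
Css,min = Css,max × e^(−kτ) = 55.36 × 0.2160 ≈ 12.0 µg/mL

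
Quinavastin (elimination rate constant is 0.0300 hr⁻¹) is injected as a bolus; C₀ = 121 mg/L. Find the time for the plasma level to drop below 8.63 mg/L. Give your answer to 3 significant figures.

88.0 hours

C(t) = C₀ e^(−kt)  ⇒  t = ln(C₀/C) / k
t = ln(121/8.63) / 0.03000 = 2.641 / 0.03000 ≈ 88.0 hours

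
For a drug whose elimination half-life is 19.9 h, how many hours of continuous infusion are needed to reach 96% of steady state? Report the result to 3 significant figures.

92.4 hours

k = ln 2 / 19.9 = 0.03483 h⁻¹
f = 1 − e^(−kt)  ⇒  t = −ln(1 − f) / k
t = −ln(1 − 0.96) / 0.03483 = 3.219 / 0.03483 ≈ 92.4 hours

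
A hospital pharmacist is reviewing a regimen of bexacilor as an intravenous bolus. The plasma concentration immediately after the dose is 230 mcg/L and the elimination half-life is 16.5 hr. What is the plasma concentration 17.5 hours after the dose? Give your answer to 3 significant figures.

110 mcg/L

k = ln 2 / 16.5 = 0.04201 hr⁻¹
C(t) = C₀ e^(−kt) = 230 × e^(−0.04201 × 17.5) = 230 × e^(−0.7352) = 230 × 0.4794 ≈ 110 mcg/L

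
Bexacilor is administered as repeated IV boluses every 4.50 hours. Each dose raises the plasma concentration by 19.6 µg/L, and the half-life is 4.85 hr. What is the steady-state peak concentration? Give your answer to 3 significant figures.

41.3 µg/L

k = ln 2 / 4.85 = 0.1429 hr⁻¹
Fraction remaining after one interval: e^(−kτ) = e^(−0.1429 × 4.50) = 0.5256
R = 1 / (1 − 0.5256) = 2.108
Css,max = 19.6 × 2.108 ≈ 41.3 µg/L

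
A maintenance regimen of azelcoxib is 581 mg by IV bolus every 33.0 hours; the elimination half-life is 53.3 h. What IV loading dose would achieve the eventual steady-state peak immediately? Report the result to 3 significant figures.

k = ln 2 / 53.3 = 0.01300 h⁻¹
Accumulation ratio R = 1 / (1 − e^(−kτ)) = 1 / (1 − e^(−0.01300×33.0)) = 1 / (1 − 0.6511) = 2.866
Loading dose = maintenance dose × R = 581 × 2.866 ≈ 1670 mg

1670 mg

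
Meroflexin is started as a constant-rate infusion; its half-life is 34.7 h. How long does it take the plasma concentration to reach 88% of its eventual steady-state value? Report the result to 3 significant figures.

k = ln 2 / 34.7 = 0.01998 h⁻¹
f = 1 − e^(−kt)  ⇒  t = −ln(1 − f) / k
t = −ln(1 − 0.88) / 0.01998 = 2.120 / 0.01998 ≈ 106 hours

106 hours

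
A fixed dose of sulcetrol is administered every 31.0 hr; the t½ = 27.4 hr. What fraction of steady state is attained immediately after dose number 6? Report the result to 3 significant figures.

0.991

k = ln 2 / 27.4 = 0.02530 hr⁻¹
f_n = 1 − e^(−nkτ) = 1 − e^(−6 × 0.02530 × 31.0) = 1 − e^(−4.705) = 1 − 0.009047 ≈ 0.991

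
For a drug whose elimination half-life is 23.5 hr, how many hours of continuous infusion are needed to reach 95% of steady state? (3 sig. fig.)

k = ln 2 / 23.5 = 0.02950 hr⁻¹
f = 1 − e^(−kt)  ⇒  t = −ln(1 − f) / k
t = −ln(1 − 0.95) / 0.02950 = 2.996 / 0.02950 ≈ 102 hours

102 hours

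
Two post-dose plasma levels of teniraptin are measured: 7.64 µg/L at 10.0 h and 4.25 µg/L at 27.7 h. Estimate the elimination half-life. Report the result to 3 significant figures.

20.9 hours

k = ln(C₁/C₂) / (t₂ − t₁) = ln(7.64/4.25) / (27.7 − 10.0)
  = 0.5865 / 17.70 = 0.03313 h⁻¹
t½ = ln 2 / k = ln 2 / 0.03313 ≈ 20.9 hours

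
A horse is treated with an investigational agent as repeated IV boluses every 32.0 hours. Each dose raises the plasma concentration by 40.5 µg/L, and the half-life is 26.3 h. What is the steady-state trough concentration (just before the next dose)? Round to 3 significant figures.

30.6 µg/L

k = ln 2 / 26.3 = 0.02636 h⁻¹
Fraction remaining after one interval: e^(−kτ) = e^(−0.02636 × 32.0) = 0.4303
R = 1 / (1 − 0.4303) = 1.755
Css,max = 40.5 × 1.755 = 71.08 µg/L
Css,min = Css,max × e^(−kτ) = 71.08 × 0.4303 ≈ 30.6 µg/L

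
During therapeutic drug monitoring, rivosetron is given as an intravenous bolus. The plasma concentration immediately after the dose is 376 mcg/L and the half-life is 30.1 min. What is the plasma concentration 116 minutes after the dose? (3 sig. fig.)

26.0 mcg/L

k = ln 2 / 30.1 = 0.02303 min⁻¹
C(t) = C₀ e^(−kt) = 376 × e^(−0.02303 × 116) = 376 × e^(−2.671) = 376 × 0.06916 ≈ 26.0 mcg/L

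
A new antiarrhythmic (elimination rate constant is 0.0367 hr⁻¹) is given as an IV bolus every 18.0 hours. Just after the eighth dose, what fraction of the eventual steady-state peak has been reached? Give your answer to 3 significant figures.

0.995

f_n = 1 − e^(−nkτ) = 1 − e^(−8 × 0.03670 × 18.0) = 1 − e^(−5.285) = 1 − 0.005068 ≈ 0.995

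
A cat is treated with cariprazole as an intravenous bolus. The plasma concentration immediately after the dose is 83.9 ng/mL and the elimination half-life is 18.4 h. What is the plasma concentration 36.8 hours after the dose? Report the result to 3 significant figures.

k = ln 2 / 18.4 = 0.03767 h⁻¹
C(t) = C₀ e^(−kt) = 83.9 × e^(−0.03767 × 36.8) = 83.9 × e^(−1.386) = 83.9 × 0.2500 ≈ 21.0 ng/mL

21.0 ng/mL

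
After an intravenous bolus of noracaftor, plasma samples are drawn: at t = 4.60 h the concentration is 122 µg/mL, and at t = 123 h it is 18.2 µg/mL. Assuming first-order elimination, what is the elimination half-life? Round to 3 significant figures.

43.1 hours

k = ln(C₁/C₂) / (t₂ − t₁) = ln(122/18.2) / (123 − 4.60)
  = 1.903 / 118.4 = 0.01607 h⁻¹
t½ = ln 2 / k = ln 2 / 0.01607 ≈ 43.1 hours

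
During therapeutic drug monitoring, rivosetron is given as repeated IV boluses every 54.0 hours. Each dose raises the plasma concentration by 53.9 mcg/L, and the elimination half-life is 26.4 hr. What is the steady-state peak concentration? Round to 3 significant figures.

71.1 mcg/L

k = ln 2 / 26.4 = 0.02626 hr⁻¹
Fraction remaining after one interval: e^(−kτ) = e^(−0.02626 × 54.0) = 0.2422
R = 1 / (1 − 0.2422) = 1.320
Css,max = 53.9 × 1.320 ≈ 71.1 mcg/L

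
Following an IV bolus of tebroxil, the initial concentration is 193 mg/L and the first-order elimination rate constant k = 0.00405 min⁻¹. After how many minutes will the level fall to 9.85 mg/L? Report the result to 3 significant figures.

735 minutes

C(t) = C₀ e^(−kt)  ⇒  t = ln(C₀/C) / k
t = ln(193/9.85) / 0.004050 = 2.975 / 0.004050 ≈ 735 minutes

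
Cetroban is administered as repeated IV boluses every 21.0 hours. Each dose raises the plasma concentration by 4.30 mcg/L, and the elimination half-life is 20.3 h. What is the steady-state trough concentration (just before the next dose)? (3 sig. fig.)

k = ln 2 / 20.3 = 0.03415 h⁻¹
Fraction remaining after one interval: e^(−kτ) = e^(−0.03415 × 21.0) = 0.4882
R = 1 / (1 − 0.4882) = 1.954
Css,max = 4.30 × 1.954 = 8.402 mcg/L
Css,min = Css,max × e^(−kτ) = 8.402 × 0.4882 ≈ 4.10 mcg/L

4.10 mcg/L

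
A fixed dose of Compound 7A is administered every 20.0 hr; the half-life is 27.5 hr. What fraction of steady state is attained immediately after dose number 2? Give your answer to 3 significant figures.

0.635

k = ln 2 / 27.5 = 0.02521 hr⁻¹
f_n = 1 − e^(−nkτ) = 1 − e^(−2 × 0.02521 × 20.0) = 1 − e^(−1.008) = 1 − 0.3649 ≈ 0.635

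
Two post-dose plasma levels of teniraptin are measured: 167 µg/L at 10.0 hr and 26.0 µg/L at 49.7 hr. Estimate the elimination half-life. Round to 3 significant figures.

k = ln(C₁/C₂) / (t₂ − t₁) = ln(167/26.0) / (49.7 − 10.0)
  = 1.860 / 39.70 = 0.04685 hr⁻¹
t½ = ln 2 / k = ln 2 / 0.04685 ≈ 14.8 hours

14.8 hours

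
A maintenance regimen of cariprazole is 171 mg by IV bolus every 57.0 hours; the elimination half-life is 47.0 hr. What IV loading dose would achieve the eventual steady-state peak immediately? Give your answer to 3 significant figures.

k = ln 2 / 47.0 = 0.01475 hr⁻¹
Accumulation ratio R = 1 / (1 − e^(−kτ)) = 1 / (1 − e^(−0.01475×57.0)) = 1 / (1 − 0.4314) = 1.759
Loading dose = maintenance dose × R = 171 × 1.759 ≈ 301 mg

301 mg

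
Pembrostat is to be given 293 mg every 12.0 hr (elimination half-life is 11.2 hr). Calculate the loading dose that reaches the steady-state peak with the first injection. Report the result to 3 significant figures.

k = ln 2 / 11.2 = 0.06189 hr⁻¹
Accumulation ratio R = 1 / (1 − e^(−kτ)) = 1 / (1 − e^(−0.06189×12.0)) = 1 / (1 − 0.4758) = 1.908
Loading dose = maintenance dose × R = 293 × 1.908 ≈ 559 mg

559 mg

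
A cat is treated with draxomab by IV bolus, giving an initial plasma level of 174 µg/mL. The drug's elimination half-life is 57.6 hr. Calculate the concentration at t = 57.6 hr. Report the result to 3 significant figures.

k = ln 2 / 57.6 = 0.01203 hr⁻¹
57.6 hr is 1.000 half-lives, so C = 174 × (1/2)^1.000 = 174 × 0.5000 ≈ 87.0 µg/mL

87.0 µg/mL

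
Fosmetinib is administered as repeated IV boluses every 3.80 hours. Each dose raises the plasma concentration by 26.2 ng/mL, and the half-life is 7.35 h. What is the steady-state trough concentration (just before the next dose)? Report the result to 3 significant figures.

k = ln 2 / 7.35 = 0.09431 h⁻¹
Fraction remaining after one interval: e^(−kτ) = e^(−0.09431 × 3.80) = 0.6988
R = 1 / (1 − 0.6988) = 3.320
Css,max = 26.2 × 3.320 = 86.99 ng/mL
Css,min = Css,max × e^(−kτ) = 86.99 × 0.6988 ≈ 60.8 ng/mL

60.8 ng/mL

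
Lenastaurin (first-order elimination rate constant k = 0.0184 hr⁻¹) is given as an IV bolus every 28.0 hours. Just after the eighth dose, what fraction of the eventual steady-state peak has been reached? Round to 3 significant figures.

f_n = 1 − e^(−nkτ) = 1 − e^(−8 × 0.01840 × 28.0) = 1 − e^(−4.122) = 1 − 0.01622 ≈ 0.984

0.984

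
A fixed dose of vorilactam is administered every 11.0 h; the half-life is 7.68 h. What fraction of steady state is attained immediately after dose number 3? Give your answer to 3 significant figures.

0.949

k = ln 2 / 7.68 = 0.09025 h⁻¹
f_n = 1 − e^(−nkτ) = 1 − e^(−3 × 0.09025 × 11.0) = 1 − e^(−2.978) = 1 − 0.05088 ≈ 0.949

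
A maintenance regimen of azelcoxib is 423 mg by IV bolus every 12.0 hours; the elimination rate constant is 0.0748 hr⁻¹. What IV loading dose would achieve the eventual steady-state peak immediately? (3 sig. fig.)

Accumulation ratio R = 1 / (1 − e^(−kτ)) = 1 / (1 − e^(−0.07480×12.0)) = 1 / (1 − 0.4075) = 1.688
Loading dose = maintenance dose × R = 423 × 1.688 ≈ 714 mg

714 mg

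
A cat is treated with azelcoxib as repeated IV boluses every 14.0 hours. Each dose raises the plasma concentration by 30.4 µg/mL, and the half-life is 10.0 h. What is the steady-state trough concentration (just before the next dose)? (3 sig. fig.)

k = ln 2 / 10.0 = 0.06931 h⁻¹
Fraction remaining after one interval: e^(−kτ) = e^(−0.06931 × 14.0) = 0.3789
R = 1 / (1 − 0.3789) = 1.610
Css,max = 30.4 × 1.610 = 48.95 µg/mL
Css,min = Css,max × e^(−kτ) = 48.95 × 0.3789 ≈ 18.5 µg/mL

18.5 µg/mL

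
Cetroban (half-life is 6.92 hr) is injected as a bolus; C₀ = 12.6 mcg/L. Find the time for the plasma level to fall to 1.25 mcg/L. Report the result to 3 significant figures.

k = ln 2 / 6.92 = 0.1002 hr⁻¹
C(t) = C₀ e^(−kt)  ⇒  t = ln(C₀/C) / k
t = ln(12.6/1.25) / 0.1002 = 2.311 / 0.1002 ≈ 23.1 hours

23.1 hours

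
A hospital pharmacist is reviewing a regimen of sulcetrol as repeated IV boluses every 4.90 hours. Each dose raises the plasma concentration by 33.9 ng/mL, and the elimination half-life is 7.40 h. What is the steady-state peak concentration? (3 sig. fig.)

92.1 ng/mL

k = ln 2 / 7.40 = 0.09367 h⁻¹
Fraction remaining after one interval: e^(−kτ) = e^(−0.09367 × 4.90) = 0.6319
R = 1 / (1 − 0.6319) = 2.717
Css,max = 33.9 × 2.717 ≈ 92.1 ng/mL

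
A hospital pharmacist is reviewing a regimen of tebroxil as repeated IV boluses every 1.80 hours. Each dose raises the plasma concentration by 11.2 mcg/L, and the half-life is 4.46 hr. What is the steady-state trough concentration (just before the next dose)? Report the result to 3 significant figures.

k = ln 2 / 4.46 = 0.1554 hr⁻¹
Fraction remaining after one interval: e^(−kτ) = e^(−0.1554 × 1.80) = 0.7560
R = 1 / (1 − 0.7560) = 4.098
Css,max = 11.2 × 4.098 = 45.90 mcg/L
Css,min = Css,max × e^(−kτ) = 45.90 × 0.7560 ≈ 34.7 mcg/L

34.7 mcg/L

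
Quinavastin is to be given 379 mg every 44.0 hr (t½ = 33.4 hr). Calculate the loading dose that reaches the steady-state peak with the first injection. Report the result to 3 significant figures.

633 mg

k = ln 2 / 33.4 = 0.02075 hr⁻¹
Accumulation ratio R = 1 / (1 − e^(−kτ)) = 1 / (1 − e^(−0.02075×44.0)) = 1 / (1 − 0.4013) = 1.670
Loading dose = maintenance dose × R = 379 × 1.670 ≈ 633 mg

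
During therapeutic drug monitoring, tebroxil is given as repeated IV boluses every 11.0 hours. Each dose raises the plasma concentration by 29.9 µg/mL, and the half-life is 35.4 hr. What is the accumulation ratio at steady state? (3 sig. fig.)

5.16

k = ln 2 / 35.4 = 0.01958 hr⁻¹
Fraction remaining after one interval: e^(−kτ) = e^(−0.01958 × 11.0) = 0.8062
R = 1 / (1 − 0.8062) = 1 / 0.1938 ≈ 5.16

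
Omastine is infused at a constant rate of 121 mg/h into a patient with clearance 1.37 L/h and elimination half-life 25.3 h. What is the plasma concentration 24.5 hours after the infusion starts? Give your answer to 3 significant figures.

Css = rate / CL = 121 / 1.37 = 88.32 µg/mL
k = ln 2 / 25.3 = 0.02740 h⁻¹
C(t) = Css (1 − e^(−kt)) = 88.32 × (1 − e^(−0.6712)) = 88.32 × 0.4889 ≈ 43.2 µg/mL

43.2 µg/mL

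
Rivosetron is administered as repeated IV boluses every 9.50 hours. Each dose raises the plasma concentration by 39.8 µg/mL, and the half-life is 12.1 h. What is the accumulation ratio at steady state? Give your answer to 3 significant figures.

2.38

k = ln 2 / 12.1 = 0.05728 h⁻¹
Fraction remaining after one interval: e^(−kτ) = e^(−0.05728 × 9.50) = 0.5803
R = 1 / (1 − 0.5803) = 1 / 0.4197 ≈ 2.38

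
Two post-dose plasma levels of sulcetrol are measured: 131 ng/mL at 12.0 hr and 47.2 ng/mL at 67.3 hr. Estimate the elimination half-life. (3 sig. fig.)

k = ln(C₁/C₂) / (t₂ − t₁) = ln(131/47.2) / (67.3 − 12.0)
  = 1.021 / 55.30 = 0.01846 hr⁻¹
t½ = ln 2 / k = ln 2 / 0.01846 ≈ 37.5 hours

37.5 hours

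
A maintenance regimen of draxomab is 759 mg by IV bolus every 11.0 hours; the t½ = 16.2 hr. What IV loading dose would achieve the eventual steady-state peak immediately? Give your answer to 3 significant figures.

k = ln 2 / 16.2 = 0.04279 hr⁻¹
Accumulation ratio R = 1 / (1 − e^(−kτ)) = 1 / (1 − e^(−0.04279×11.0)) = 1 / (1 − 0.6246) = 2.664
Loading dose = maintenance dose × R = 759 × 2.664 ≈ 2020 mg

2020 mg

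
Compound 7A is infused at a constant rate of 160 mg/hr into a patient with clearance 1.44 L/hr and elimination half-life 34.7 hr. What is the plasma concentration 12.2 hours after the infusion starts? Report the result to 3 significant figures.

Css = rate / CL = 160 / 1.44 = 111.1 µg/mL
k = ln 2 / 34.7 = 0.01998 hr⁻¹
C(t) = Css (1 − e^(−kt)) = 111.1 × (1 − e^(−0.2437)) = 111.1 × 0.2163 ≈ 24.0 µg/mL

24.0 µg/mL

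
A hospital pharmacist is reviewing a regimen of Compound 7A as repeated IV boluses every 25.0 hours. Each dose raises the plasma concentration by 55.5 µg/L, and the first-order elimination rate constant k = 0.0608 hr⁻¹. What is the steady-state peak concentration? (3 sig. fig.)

71.0 µg/L

Fraction remaining after one interval: e^(−kτ) = e^(−0.06080 × 25.0) = 0.2187
R = 1 / (1 − 0.2187) = 1.280
Css,max = 55.5 × 1.280 ≈ 71.0 µg/L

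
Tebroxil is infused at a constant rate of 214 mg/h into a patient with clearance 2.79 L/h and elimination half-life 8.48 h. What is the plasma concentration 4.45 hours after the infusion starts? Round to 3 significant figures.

23.4 mg/L

Css = rate / CL = 214 / 2.79 = 76.70 mg/L
k = ln 2 / 8.48 = 0.08174 h⁻¹
C(t) = Css (1 − e^(−kt)) = 76.70 × (1 − e^(−0.3637)) = 76.70 × 0.3049 ≈ 23.4 mg/L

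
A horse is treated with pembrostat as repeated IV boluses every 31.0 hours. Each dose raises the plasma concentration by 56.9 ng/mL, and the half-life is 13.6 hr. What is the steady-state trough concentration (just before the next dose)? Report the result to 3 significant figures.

14.8 ng/mL

k = ln 2 / 13.6 = 0.05097 hr⁻¹
Fraction remaining after one interval: e^(−kτ) = e^(−0.05097 × 31.0) = 0.2060
R = 1 / (1 − 0.2060) = 1.259
Css,max = 56.9 × 1.259 = 71.66 ng/mL
Css,min = Css,max × e^(−kτ) = 71.66 × 0.2060 ≈ 14.8 ng/mL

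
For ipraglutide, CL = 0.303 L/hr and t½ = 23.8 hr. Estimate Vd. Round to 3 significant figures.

k = ln 2 / t½ = ln 2 / 23.8 = 0.02912 hr⁻¹
V = CL / k = 0.303 / 0.02912 ≈ 10.4 L

10.4 L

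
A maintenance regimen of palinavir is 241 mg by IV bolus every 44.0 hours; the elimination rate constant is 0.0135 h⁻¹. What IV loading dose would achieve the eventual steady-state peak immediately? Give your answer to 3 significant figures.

538 mg

Accumulation ratio R = 1 / (1 − e^(−kτ)) = 1 / (1 − e^(−0.01350×44.0)) = 1 / (1 − 0.5521) = 2.233
Loading dose = maintenance dose × R = 241 × 2.233 ≈ 538 mg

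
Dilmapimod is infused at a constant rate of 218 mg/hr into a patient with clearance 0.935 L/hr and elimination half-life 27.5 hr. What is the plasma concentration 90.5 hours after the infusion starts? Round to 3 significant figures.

209 mg/L

Css = rate / CL = 218 / 0.935 = 233.2 mg/L
k = ln 2 / 27.5 = 0.02521 hr⁻¹
C(t) = Css (1 − e^(−kt)) = 233.2 × (1 − e^(−2.281)) = 233.2 × 0.8978 ≈ 209 mg/L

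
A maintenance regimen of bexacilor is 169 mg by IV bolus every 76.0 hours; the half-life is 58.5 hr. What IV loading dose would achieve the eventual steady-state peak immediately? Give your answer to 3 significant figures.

k = ln 2 / 58.5 = 0.01185 hr⁻¹
Accumulation ratio R = 1 / (1 − e^(−kτ)) = 1 / (1 − e^(−0.01185×76.0)) = 1 / (1 − 0.4064) = 1.685
Loading dose = maintenance dose × R = 169 × 1.685 ≈ 285 mg

285 mg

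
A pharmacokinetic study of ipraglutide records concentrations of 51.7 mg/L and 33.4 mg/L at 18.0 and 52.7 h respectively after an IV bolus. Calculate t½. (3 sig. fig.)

55.1 hours

k = ln(C₁/C₂) / (t₂ − t₁) = ln(51.7/33.4) / (52.7 − 18.0)
  = 0.4369 / 34.70 = 0.01259 h⁻¹
t½ = ln 2 / k = ln 2 / 0.01259 ≈ 55.1 hours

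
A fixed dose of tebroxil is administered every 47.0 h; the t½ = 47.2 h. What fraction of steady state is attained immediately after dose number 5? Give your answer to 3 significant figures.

0.968

k = ln 2 / 47.2 = 0.01469 h⁻¹
f_n = 1 − e^(−nkτ) = 1 − e^(−5 × 0.01469 × 47.0) = 1 − e^(−3.451) = 1 − 0.03171 ≈ 0.968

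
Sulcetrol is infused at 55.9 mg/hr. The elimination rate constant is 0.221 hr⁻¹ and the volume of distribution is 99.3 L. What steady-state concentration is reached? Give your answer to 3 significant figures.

CL = k · V = 0.221 × 99.3 = 21.95 L/hr
Css = rate / CL = 55.9 / 21.95 ≈ 2.55 mg/L

2.55 mg/L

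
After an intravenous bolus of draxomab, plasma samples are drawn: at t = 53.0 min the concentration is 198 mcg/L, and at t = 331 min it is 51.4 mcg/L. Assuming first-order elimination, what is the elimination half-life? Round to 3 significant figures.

k = ln(C₁/C₂) / (t₂ − t₁) = ln(198/51.4) / (331 − 53.0)
  = 1.349 / 278.0 = 0.004851 min⁻¹
t½ = ln 2 / k = ln 2 / 0.004851 ≈ 143 minutes

143 minutes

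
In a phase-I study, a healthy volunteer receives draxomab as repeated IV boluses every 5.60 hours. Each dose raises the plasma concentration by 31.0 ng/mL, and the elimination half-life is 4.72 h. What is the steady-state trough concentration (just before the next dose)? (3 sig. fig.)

24.3 ng/mL

k = ln 2 / 4.72 = 0.1469 h⁻¹
Fraction remaining after one interval: e^(−kτ) = e^(−0.1469 × 5.60) = 0.4394
R = 1 / (1 − 0.4394) = 1.784
Css,max = 31.0 × 1.784 = 55.30 ng/mL
Css,min = Css,max × e^(−kτ) = 55.30 × 0.4394 ≈ 24.3 ng/mL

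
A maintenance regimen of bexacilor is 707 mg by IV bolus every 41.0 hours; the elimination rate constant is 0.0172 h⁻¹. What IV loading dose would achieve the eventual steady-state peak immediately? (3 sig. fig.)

1400 mg

Accumulation ratio R = 1 / (1 − e^(−kτ)) = 1 / (1 − e^(−0.01720×41.0)) = 1 / (1 − 0.4940) = 1.976
Loading dose = maintenance dose × R = 707 × 1.976 ≈ 1400 mg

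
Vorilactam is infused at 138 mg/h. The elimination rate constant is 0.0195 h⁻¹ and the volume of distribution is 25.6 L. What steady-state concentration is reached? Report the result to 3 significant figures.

CL = k · V = 0.0195 × 25.6 = 0.4992 L/h
Css = rate / CL = 138 / 0.4992 ≈ 276 µg/mL

276 µg/mL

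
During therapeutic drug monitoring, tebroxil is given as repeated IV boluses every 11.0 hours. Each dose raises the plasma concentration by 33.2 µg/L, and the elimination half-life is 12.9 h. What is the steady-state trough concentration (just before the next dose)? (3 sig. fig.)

41.2 µg/L

k = ln 2 / 12.9 = 0.05373 h⁻¹
Fraction remaining after one interval: e^(−kτ) = e^(−0.05373 × 11.0) = 0.5537
R = 1 / (1 − 0.5537) = 2.241
Css,max = 33.2 × 2.241 = 74.40 µg/L
Css,min = Css,max × e^(−kτ) = 74.40 × 0.5537 ≈ 41.2 µg/L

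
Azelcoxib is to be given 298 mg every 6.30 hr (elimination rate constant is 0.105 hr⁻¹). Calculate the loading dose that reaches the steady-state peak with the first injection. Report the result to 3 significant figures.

616 mg

Accumulation ratio R = 1 / (1 − e^(−kτ)) = 1 / (1 − e^(−0.1050×6.30)) = 1 / (1 − 0.5161) = 2.066
Loading dose = maintenance dose × R = 298 × 2.066 ≈ 616 mg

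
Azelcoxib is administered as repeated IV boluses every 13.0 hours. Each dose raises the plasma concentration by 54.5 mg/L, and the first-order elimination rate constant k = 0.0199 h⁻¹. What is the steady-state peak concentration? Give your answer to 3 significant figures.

Fraction remaining after one interval: e^(−kτ) = e^(−0.01990 × 13.0) = 0.7721
R = 1 / (1 − 0.7721) = 4.387
Css,max = 54.5 × 4.387 ≈ 239 mg/L

239 mg/L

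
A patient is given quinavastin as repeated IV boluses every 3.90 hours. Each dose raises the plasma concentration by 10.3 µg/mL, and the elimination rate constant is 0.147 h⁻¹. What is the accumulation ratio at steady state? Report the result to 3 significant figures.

Fraction remaining after one interval: e^(−kτ) = e^(−0.1470 × 3.90) = 0.5637
R = 1 / (1 − 0.5637) = 1 / 0.4363 ≈ 2.29

2.29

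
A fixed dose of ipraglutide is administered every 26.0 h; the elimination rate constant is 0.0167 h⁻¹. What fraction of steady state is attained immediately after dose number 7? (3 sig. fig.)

0.952

f_n = 1 − e^(−nkτ) = 1 − e^(−7 × 0.01670 × 26.0) = 1 − e^(−3.039) = 1 − 0.04786 ≈ 0.952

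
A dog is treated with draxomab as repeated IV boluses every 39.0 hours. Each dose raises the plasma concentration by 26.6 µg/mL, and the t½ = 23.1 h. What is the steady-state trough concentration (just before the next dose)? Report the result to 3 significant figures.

12.0 µg/mL

k = ln 2 / 23.1 = 0.03001 h⁻¹
Fraction remaining after one interval: e^(−kτ) = e^(−0.03001 × 39.0) = 0.3103
R = 1 / (1 − 0.3103) = 1.450
Css,max = 26.6 × 1.450 = 38.57 µg/mL
Css,min = Css,max × e^(−kτ) = 38.57 × 0.3103 ≈ 12.0 µg/mL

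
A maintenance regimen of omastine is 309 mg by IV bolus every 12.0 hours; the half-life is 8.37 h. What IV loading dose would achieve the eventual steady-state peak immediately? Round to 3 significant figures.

491 mg

k = ln 2 / 8.37 = 0.08281 h⁻¹
Accumulation ratio R = 1 / (1 − e^(−kτ)) = 1 / (1 − e^(−0.08281×12.0)) = 1 / (1 − 0.3702) = 1.588
Loading dose = maintenance dose × R = 309 × 1.588 ≈ 491 mg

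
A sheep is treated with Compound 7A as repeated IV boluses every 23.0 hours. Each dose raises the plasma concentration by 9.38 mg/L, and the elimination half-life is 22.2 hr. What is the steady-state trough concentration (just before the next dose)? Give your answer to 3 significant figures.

k = ln 2 / 22.2 = 0.03122 hr⁻¹
Fraction remaining after one interval: e^(−kτ) = e^(−0.03122 × 23.0) = 0.4877
R = 1 / (1 − 0.4877) = 1.952
Css,max = 9.38 × 1.952 = 18.31 mg/L
Css,min = Css,max × e^(−kτ) = 18.31 × 0.4877 ≈ 8.93 mg/L

8.93 mg/L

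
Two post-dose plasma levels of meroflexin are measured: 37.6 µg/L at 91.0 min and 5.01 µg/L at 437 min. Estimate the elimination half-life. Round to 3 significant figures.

k = ln(C₁/C₂) / (t₂ − t₁) = ln(37.6/5.01) / (437 − 91.0)
  = 2.016 / 346.0 = 0.005825 min⁻¹
t½ = ln 2 / k = ln 2 / 0.005825 ≈ 119 minutes

119 minutes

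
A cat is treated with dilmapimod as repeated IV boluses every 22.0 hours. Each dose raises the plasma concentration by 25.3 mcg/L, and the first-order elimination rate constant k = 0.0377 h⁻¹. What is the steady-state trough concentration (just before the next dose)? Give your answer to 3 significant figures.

Fraction remaining after one interval: e^(−kτ) = e^(−0.03770 × 22.0) = 0.4363
R = 1 / (1 − 0.4363) = 1.774
Css,max = 25.3 × 1.774 = 44.88 mcg/L
Css,min = Css,max × e^(−kτ) = 44.88 × 0.4363 ≈ 19.6 mcg/L

19.6 mcg/L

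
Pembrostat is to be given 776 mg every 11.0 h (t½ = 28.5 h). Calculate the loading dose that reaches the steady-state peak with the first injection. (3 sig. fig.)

3310 mg

k = ln 2 / 28.5 = 0.02432 h⁻¹
Accumulation ratio R = 1 / (1 − e^(−kτ)) = 1 / (1 − e^(−0.02432×11.0)) = 1 / (1 − 0.7653) = 4.260
Loading dose = maintenance dose × R = 776 × 4.260 ≈ 3310 mg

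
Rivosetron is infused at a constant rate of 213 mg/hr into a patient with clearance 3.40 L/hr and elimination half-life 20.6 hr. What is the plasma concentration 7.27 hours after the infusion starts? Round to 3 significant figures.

Css = rate / CL = 213 / 3.40 = 62.65 µg/mL
k = ln 2 / 20.6 = 0.03365 hr⁻¹
C(t) = Css (1 − e^(−kt)) = 62.65 × (1 − e^(−0.2446)) = 62.65 × 0.2170 ≈ 13.6 µg/mL

13.6 µg/mL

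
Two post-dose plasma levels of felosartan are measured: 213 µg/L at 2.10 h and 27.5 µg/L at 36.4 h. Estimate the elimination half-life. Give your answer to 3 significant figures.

k = ln(C₁/C₂) / (t₂ − t₁) = ln(213/27.5) / (36.4 − 2.10)
  = 2.047 / 34.30 = 0.05968 h⁻¹
t½ = ln 2 / k = ln 2 / 0.05968 ≈ 11.6 hours

11.6 hours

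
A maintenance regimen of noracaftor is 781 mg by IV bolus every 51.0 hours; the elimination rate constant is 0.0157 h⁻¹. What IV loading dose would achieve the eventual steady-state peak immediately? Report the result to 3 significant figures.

Accumulation ratio R = 1 / (1 − e^(−kτ)) = 1 / (1 − e^(−0.01570×51.0)) = 1 / (1 − 0.4490) = 1.815
Loading dose = maintenance dose × R = 781 × 1.815 ≈ 1420 mg

1420 mg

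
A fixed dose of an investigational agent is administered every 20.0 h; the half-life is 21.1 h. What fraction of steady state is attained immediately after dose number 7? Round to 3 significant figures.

0.990

k = ln 2 / 21.1 = 0.03285 h⁻¹
f_n = 1 − e^(−nkτ) = 1 − e^(−7 × 0.03285 × 20.0) = 1 − e^(−4.599) = 1 − 0.01006 ≈ 0.990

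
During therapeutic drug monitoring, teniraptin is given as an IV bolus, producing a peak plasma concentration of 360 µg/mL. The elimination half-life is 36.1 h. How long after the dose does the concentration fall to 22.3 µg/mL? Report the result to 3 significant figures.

145 hours

k = ln 2 / 36.1 = 0.01920 h⁻¹
C(t) = C₀ e^(−kt)  ⇒  t = ln(C₀/C) / k
t = ln(360/22.3) / 0.01920 = 2.782 / 0.01920 ≈ 145 hours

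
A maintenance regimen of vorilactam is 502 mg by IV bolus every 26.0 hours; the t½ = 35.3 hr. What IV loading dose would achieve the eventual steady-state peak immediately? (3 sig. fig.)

k = ln 2 / 35.3 = 0.01964 hr⁻¹
Accumulation ratio R = 1 / (1 − e^(−kτ)) = 1 / (1 − e^(−0.01964×26.0)) = 1 / (1 − 0.6002) = 2.501
Loading dose = maintenance dose × R = 502 × 2.501 ≈ 1260 mg

1260 mg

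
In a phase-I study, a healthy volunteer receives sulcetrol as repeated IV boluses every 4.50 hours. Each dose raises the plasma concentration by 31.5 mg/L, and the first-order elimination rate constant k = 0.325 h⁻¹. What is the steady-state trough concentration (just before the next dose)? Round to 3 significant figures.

Fraction remaining after one interval: e^(−kτ) = e^(−0.3250 × 4.50) = 0.2317
R = 1 / (1 − 0.2317) = 1.302
Css,max = 31.5 × 1.302 = 41.00 mg/L
Css,min = Css,max × e^(−kτ) = 41.00 × 0.2317 ≈ 9.50 mg/L

9.50 mg/L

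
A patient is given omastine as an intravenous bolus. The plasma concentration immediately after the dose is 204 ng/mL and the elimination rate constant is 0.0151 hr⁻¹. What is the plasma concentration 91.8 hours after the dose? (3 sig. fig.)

C(t) = C₀ e^(−kt) = 204 × e^(−0.01510 × 91.8) = 204 × e^(−1.386) = 204 × 0.2500 ≈ 51.0 ng/mL

51.0 ng/mL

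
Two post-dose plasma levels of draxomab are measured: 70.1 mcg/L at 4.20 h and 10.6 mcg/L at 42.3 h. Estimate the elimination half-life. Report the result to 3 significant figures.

14.0 hours

k = ln(C₁/C₂) / (t₂ − t₁) = ln(70.1/10.6) / (42.3 − 4.20)
  = 1.889 / 38.10 = 0.04958 h⁻¹
t½ = ln 2 / k = ln 2 / 0.04958 ≈ 14.0 hours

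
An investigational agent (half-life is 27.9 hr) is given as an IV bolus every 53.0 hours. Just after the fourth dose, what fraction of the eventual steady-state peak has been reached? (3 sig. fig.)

0.995

k = ln 2 / 27.9 = 0.02484 hr⁻¹
f_n = 1 − e^(−nkτ) = 1 − e^(−4 × 0.02484 × 53.0) = 1 − e^(−5.267) = 1 − 0.005159 ≈ 0.995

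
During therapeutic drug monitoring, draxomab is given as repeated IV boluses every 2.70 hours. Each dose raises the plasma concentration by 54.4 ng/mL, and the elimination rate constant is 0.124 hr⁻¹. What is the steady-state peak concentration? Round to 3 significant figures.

191 ng/mL

Fraction remaining after one interval: e^(−kτ) = e^(−0.1240 × 2.70) = 0.7155
R = 1 / (1 − 0.7155) = 3.515
Css,max = 54.4 × 3.515 ≈ 191 ng/mL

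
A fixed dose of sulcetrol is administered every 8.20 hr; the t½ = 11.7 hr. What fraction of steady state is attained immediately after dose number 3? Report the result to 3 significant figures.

0.767

k = ln 2 / 11.7 = 0.05924 hr⁻¹
f_n = 1 − e^(−nkτ) = 1 − e^(−3 × 0.05924 × 8.20) = 1 − e^(−1.457) = 1 − 0.2328 ≈ 0.767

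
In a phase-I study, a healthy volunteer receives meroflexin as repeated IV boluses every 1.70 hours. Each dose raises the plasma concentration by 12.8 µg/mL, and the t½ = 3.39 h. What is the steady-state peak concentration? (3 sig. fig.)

43.6 µg/mL

k = ln 2 / 3.39 = 0.2045 h⁻¹
Fraction remaining after one interval: e^(−kτ) = e^(−0.2045 × 1.70) = 0.7064
R = 1 / (1 − 0.7064) = 3.406
Css,max = 12.8 × 3.406 ≈ 43.6 µg/mL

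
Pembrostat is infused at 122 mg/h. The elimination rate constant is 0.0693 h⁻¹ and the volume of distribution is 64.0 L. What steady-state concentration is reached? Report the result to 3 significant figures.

27.5 µg/mL

CL = k · V = 0.0693 × 64.0 = 4.435 L/h
Css = rate / CL = 122 / 4.435 ≈ 27.5 µg/mL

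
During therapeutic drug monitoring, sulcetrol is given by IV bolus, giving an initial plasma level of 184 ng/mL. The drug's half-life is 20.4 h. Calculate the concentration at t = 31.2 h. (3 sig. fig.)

k = ln 2 / 20.4 = 0.03398 h⁻¹
31.2 h is 1.529 half-lives, so C = 184 × (1/2)^1.529 = 184 × 0.3464 ≈ 63.7 ng/mL

63.7 ng/mL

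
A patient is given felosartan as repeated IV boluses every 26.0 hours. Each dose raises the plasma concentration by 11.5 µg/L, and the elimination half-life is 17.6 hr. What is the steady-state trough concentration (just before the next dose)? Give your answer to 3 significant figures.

6.45 µg/L

k = ln 2 / 17.6 = 0.03938 hr⁻¹
Fraction remaining after one interval: e^(−kτ) = e^(−0.03938 × 26.0) = 0.3592
R = 1 / (1 − 0.3592) = 1.560
Css,max = 11.5 × 1.560 = 17.95 µg/L
Css,min = Css,max × e^(−kτ) = 17.95 × 0.3592 ≈ 6.45 µg/L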